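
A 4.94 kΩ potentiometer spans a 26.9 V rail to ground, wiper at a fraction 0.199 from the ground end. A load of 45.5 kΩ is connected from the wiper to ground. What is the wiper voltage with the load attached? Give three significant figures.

The wiper splits the pot into (1−α)R = 3957 Ω above and αR = 983.1 Ω below.
Lower section ‖ load = 962.3 Ω.
V_wiper = 26.9 × 962.3/(3957 + 962.3) = 5.26 V.

V ≈ 5.26 V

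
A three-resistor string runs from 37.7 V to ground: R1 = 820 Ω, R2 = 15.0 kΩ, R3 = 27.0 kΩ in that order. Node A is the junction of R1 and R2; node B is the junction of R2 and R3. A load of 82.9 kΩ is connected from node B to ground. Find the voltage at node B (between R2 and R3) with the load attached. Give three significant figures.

At node B, R3 is in parallel with the load: R3‖R_L = 20370 Ω.
Below node A the resistance is R2 + (R3‖R_L) = 35370 Ω, so V_A = 37.7 × 35370/36190 = 36.85 V.
Then V_B = V_A × (R3‖R_L)/(R2 + R3‖R_L) = 36.85 × 20370/35370 = 21.2 V.

V ≈ 21.2 V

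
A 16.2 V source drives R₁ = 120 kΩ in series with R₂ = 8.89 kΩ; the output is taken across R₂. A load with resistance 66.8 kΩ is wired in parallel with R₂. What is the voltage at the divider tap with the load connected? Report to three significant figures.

The load sits in parallel with R₂: R₂‖R_L = (8.89 × 66.8) / (8.89 + 66.8) = 7.846 kΩ.
V_out = 16.2 × 7.846 / (120 + 7.846) = 16.2 × 7.846/127.8 = 0.994 V.

V_out ≈ 0.994 V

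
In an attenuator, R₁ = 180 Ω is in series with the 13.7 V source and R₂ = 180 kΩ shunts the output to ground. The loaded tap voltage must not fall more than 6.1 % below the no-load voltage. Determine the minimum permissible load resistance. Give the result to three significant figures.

R_L(min) ≈ 2.77 kΩ

Output resistance R_th = R₁‖R₂ = (180 × 180000)/180200 = 179.8 Ω.
The fractional drop is R_th/(R_th + R_L); requiring this ≤ 0.0610 gives R_L ≥ R_th(1/0.0610 − 1) = 179.8 × 15.39 = 2.77 kΩ.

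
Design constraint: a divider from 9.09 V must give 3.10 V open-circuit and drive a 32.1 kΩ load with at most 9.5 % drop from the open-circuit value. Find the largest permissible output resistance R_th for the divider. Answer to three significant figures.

R_th ≤ 3.37 kΩ

Loading drop = R_th/(R_th + R_L) ≤ 0.0950, so R_th ≤ R_L · ε/(1−ε) = 32.1 kΩ × 0.0950/0.9050 = 3.37 kΩ.
(Any R1, R2 with R2/(R1+R2) = 0.341 and R1‖R2 ≤ 3.37 kΩ will meet the spec.)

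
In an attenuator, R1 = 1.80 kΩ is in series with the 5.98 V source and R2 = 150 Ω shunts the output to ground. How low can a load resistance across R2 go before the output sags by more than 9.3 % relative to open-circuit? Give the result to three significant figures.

R_L(min) ≈ 1.35 kΩ

Output resistance R_th = R1‖R2 = (1800 × 150)/1950 = 138.5 Ω.
The fractional drop is R_th/(R_th + R_L); requiring this ≤ 0.0930 gives R_L ≥ R_th(1/0.0930 − 1) = 138.5 × 9.753 = 1.35 kΩ.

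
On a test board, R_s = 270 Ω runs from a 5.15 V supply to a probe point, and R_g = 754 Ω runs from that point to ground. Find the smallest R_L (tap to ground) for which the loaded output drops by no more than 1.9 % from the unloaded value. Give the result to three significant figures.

R_L(min) ≈ 10.3 kΩ

Output resistance R_th = R_s‖R_g = (270 × 754)/1024 = 198.8 Ω.
The fractional drop is R_th/(R_th + R_L); requiring this ≤ 0.0190 gives R_L ≥ R_th(1/0.0190 − 1) = 198.8 × 51.63 = 10.3 kΩ.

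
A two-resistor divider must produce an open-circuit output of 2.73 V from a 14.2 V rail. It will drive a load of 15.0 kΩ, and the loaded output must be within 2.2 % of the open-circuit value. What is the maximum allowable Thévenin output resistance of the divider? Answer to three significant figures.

Loading drop = R_th/(R_th + R_L) ≤ 0.0220, so R_th ≤ R_L · ε/(1−ε) = 15.0 kΩ × 0.0220/0.9780 = 337 Ω.

R_th ≤ 337 Ω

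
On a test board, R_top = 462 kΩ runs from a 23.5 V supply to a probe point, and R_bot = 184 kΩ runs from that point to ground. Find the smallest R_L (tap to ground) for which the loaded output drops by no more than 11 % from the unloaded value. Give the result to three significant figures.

Output resistance R_th = R_top‖R_bot = (462 × 184)/646.0 = 131.6 kΩ.
The fractional drop is R_th/(R_th + R_L); requiring this ≤ 0.110 gives R_L ≥ R_th(1/0.110 − 1) = 131.6 × 8.091 = 1.06 MΩ.

R_L(min) ≈ 1.06 MΩ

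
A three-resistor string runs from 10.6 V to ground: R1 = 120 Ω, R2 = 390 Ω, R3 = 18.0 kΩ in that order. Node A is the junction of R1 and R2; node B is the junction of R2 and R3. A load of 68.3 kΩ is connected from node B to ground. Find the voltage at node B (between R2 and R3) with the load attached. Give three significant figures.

At node B, R3 is in parallel with the load: R3‖R_L = 14250 Ω.
Below node A the resistance is R2 + (R3‖R_L) = 14640 Ω, so V_A = 10.6 × 14640/14760 = 10.51 V.
Then V_B = V_A × (R3‖R_L)/(R2 + R3‖R_L) = 10.51 × 14250/14640 = 10.2 V.

V ≈ 10.2 V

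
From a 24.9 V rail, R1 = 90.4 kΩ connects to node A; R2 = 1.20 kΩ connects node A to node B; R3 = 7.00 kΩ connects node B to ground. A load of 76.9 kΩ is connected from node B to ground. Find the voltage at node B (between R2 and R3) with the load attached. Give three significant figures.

At node B, R3 is in parallel with the load: R3‖R_L = 6.416 kΩ.
Below node A the resistance is R2 + (R3‖R_L) = 7.616 kΩ, so V_A = 24.9 × 7.616/98.02 = 1.935 V.
Then V_B = V_A × (R3‖R_L)/(R2 + R3‖R_L) = 1.935 × 6.416/7.616 = 1.63 V.

V ≈ 1.63 V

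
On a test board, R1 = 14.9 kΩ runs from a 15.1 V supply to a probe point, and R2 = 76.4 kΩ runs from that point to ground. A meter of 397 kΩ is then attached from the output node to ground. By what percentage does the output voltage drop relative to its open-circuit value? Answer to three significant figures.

The divider's output (Thévenin) resistance is R1‖R2 = 12.47 kΩ.
Fractional drop under load = R_th/(R_th + R_L) = 12.47 / (12.47 + 397) = 0.03045.
So the output falls by 3.05 %.

3.05 %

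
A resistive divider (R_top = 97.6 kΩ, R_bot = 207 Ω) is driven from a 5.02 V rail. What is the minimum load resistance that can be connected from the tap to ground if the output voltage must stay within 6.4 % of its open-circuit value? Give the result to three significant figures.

R_L(min) ≈ 3.02 kΩ

Output resistance R_th = R_top‖R_bot = (97600 × 207)/97810 = 206.6 Ω.
The fractional drop is R_th/(R_th + R_L); requiring this ≤ 0.0640 gives R_L ≥ R_th(1/0.0640 − 1) = 206.6 × 14.62 = 3.02 kΩ.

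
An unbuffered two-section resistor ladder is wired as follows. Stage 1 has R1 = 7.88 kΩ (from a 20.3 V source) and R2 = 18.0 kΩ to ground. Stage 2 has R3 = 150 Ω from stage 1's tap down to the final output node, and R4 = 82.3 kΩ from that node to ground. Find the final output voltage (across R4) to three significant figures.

V_out ≈ 13.2 V

Stage 2 presents R3+R4 = 82450 Ω as a load on stage 1's tap.
Stage 1's lower leg becomes R2‖(R3+R4) = 14770 Ω, so V_mid = 20.3 × 14770/22650 = 13.24 V.
Stage 2 is itself unloaded: V_out = V_mid × R4/(R3+R4) = 13.24 × 82300/82450 = 13.2 V.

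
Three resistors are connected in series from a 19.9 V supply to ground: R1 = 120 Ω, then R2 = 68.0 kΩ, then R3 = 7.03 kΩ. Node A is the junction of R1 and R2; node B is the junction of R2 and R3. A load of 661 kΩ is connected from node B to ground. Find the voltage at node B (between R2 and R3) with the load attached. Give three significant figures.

At node B, R3 is in parallel with the load: R3‖R_L = 6956 Ω.
Below node A the resistance is R2 + (R3‖R_L) = 74960 Ω, so V_A = 19.9 × 74960/75080 = 19.87 V.
Then V_B = V_A × (R3‖R_L)/(R2 + R3‖R_L) = 19.87 × 6956/74960 = 1.84 V.

V ≈ 1.84 V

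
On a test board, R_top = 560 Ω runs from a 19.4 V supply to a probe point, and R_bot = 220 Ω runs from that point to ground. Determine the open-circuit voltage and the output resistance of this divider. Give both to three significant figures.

V_th = 5.47 V, R_th = 158 Ω

V_th is the open-circuit tap voltage: 19.4 × 220/(560 + 220) = 5.47 V.
With the supply zeroed, R_top and R_bot appear in parallel from the tap: R_th = R_top‖R_bot = (560 × 220)/780.0 = 158 Ω.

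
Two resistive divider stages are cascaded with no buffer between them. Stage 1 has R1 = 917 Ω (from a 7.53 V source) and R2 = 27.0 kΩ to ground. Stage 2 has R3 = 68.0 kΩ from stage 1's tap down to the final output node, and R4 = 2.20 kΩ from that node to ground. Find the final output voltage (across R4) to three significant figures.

V_out ≈ 0.225 V

Stage 2 presents R3+R4 = 70200 Ω as a load on stage 1's tap.
Stage 1's lower leg becomes R2‖(R3+R4) = 19500 Ω, so V_mid = 7.53 × 19500/20420 = 7.192 V.
Stage 2 is itself unloaded: V_out = V_mid × R4/(R3+R4) = 7.192 × 2200/70200 = 0.225 V.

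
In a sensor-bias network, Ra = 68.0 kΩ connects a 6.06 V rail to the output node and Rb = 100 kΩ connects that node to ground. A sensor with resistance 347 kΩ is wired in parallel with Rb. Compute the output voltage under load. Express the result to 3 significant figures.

V_out ≈ 3.23 V

The load sits in parallel with Rb: Rb‖R_L = (100 × 347) / (100 + 347) = 77.63 kΩ.
V_out = 6.06 × 77.63 / (68.0 + 77.63) = 6.06 × 77.63/145.6 = 3.23 V.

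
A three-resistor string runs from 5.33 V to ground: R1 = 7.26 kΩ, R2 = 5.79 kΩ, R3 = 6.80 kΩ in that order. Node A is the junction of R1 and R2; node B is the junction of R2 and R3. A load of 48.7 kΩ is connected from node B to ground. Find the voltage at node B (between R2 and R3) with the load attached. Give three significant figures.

At node B, R3 is in parallel with the load: R3‖R_L = 5.967 kΩ.
Below node A the resistance is R2 + (R3‖R_L) = 11.76 kΩ, so V_A = 5.33 × 11.76/19.02 = 3.295 V.
Then V_B = V_A × (R3‖R_L)/(R2 + R3‖R_L) = 3.295 × 5.967/11.76 = 1.67 V.

V ≈ 1.67 V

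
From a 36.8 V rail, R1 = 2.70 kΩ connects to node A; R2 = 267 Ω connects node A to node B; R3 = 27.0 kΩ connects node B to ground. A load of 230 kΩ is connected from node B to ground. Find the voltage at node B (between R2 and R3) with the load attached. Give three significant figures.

At node B, R3 is in parallel with the load: R3‖R_L = 24160 Ω.
Below node A the resistance is R2 + (R3‖R_L) = 24430 Ω, so V_A = 36.8 × 24430/27130 = 33.14 V.
Then V_B = V_A × (R3‖R_L)/(R2 + R3‖R_L) = 33.14 × 24160/24430 = 32.8 V.

V ≈ 32.8 V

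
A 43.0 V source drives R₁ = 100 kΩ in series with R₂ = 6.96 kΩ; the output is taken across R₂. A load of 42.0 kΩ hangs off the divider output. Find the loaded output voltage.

V_out ≈ 2.42 V

The load sits in parallel with R₂: R₂‖R_L = (6.96 × 42.0) / (6.96 + 42.0) = 5.971 kΩ.
V_out = 43.0 × 5.971 / (100 + 5.971) = 43.0 × 5.971/106.0 = 2.42 V.
(Unloaded it would have been 2.80 V.)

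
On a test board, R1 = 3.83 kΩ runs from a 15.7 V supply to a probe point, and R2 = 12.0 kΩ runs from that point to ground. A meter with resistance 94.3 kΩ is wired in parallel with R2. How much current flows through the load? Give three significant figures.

R2‖R_L = 10.65 kΩ; V_out = 15.7 × 10.65/14.48 = 11.55 V.
I_L = V_out / R_L = 11.55 / 94.3 kΩ = 0.122 mA.

I_L ≈ 0.122 mA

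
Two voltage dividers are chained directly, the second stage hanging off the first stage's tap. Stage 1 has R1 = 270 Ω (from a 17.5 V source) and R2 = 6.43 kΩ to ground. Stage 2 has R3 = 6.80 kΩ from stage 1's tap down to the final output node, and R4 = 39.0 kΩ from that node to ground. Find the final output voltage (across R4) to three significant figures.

V_out ≈ 14.2 V

Stage 2 presents R3+R4 = 45800 Ω as a load on stage 1's tap.
Stage 1's lower leg becomes R2‖(R3+R4) = 5638 Ω, so V_mid = 17.5 × 5638/5908 = 16.70 V.
Stage 2 is itself unloaded: V_out = V_mid × R4/(R3+R4) = 16.70 × 39000/45800 = 14.2 V.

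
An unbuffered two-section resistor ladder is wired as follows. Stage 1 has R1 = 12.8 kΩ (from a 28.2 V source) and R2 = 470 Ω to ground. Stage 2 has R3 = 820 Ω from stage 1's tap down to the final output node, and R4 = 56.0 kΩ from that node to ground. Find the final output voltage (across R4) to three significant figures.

Stage 2 presents R3+R4 = 56820 Ω as a load on stage 1's tap.
Stage 1's lower leg becomes R2‖(R3+R4) = 466.1 Ω, so V_mid = 28.2 × 466.1/13270 = 0.9909 V.
Stage 2 is itself unloaded: V_out = V_mid × R4/(R3+R4) = 0.9909 × 56000/56820 = 0.977 V.

V_out ≈ 0.977 V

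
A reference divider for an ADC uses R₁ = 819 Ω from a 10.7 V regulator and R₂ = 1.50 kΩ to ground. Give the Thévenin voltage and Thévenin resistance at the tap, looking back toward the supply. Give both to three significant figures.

V_th is the open-circuit tap voltage: 10.7 × 1500/(819 + 1500) = 6.92 V.
With the supply zeroed, R₁ and R₂ appear in parallel from the tap: R_th = R₁‖R₂ = (819 × 1500)/2319 = 530 Ω.

V_th = 6.92 V, R_th = 530 Ω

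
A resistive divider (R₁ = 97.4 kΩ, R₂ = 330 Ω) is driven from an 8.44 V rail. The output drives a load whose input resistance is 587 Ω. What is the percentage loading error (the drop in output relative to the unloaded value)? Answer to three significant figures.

Unloaded V = 8.44 × 330/97730 = 0.02850 V.
Loaded: R₂‖R_L = 211.2 Ω, giving V = 8.44 × 211.2/97610 = 0.01827 V.
Drop = (0.02850 − 0.01827) / 0.02850 = 35.9 %.

35.9 %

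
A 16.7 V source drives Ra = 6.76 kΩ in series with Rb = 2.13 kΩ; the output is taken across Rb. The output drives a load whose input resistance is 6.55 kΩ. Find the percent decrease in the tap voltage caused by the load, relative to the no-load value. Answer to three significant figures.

19.8 %

Unloaded V = 16.7 × 2.13/8.890 = 4.001 V.
Loaded: Rb‖R_L = 1.607 kΩ, giving V = 16.7 × 1.607/8.367 = 3.208 V.
Drop = (4.001 − 3.208) / 4.001 = 19.8 %.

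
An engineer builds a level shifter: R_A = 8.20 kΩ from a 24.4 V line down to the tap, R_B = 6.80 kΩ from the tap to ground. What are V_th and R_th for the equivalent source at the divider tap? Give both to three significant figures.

V_th = 11.1 V, R_th = 3.72 kΩ

V_th is the open-circuit tap voltage: 24.4 × 6.80/(8.20 + 6.80) = 11.1 V.
With the supply zeroed, R_A and R_B appear in parallel from the tap: R_th = R_A‖R_B = (8.20 × 6.80)/15.00 = 3.72 kΩ.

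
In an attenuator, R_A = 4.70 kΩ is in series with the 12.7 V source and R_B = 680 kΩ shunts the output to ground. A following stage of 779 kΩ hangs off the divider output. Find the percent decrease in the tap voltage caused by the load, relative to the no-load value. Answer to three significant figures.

0.596 %

The divider's output (Thévenin) resistance is R_A‖R_B = 4.668 kΩ.
Fractional drop under load = R_th/(R_th + R_L) = 4.668 / (4.668 + 779) = 0.005956.
So the output falls by 0.596 %.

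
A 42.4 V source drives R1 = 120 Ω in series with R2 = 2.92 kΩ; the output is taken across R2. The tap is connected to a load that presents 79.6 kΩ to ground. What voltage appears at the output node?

V_out ≈ 40.7 V

The load sits in parallel with R2: R2‖R_L = (2920 × 79600) / (2920 + 79600) = 2817 Ω.
V_out = 42.4 × 2817 / (120 + 2817) = 42.4 × 2817/2937 = 40.7 V.
(Unloaded it would have been 40.7 V.)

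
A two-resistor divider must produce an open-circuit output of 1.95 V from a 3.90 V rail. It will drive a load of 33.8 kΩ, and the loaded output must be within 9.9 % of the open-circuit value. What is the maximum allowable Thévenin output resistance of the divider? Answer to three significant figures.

Loading drop = R_th/(R_th + R_L) ≤ 0.0990, so R_th ≤ R_L · ε/(1−ε) = 33.8 kΩ × 0.0990/0.9010 = 3.71 kΩ.

R_th ≤ 3.71 kΩ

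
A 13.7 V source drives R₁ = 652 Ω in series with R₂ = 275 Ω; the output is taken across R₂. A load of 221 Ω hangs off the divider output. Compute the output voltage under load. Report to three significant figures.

V_out ≈ 2.17 V

The load sits in parallel with R₂: R₂‖R_L = (275 × 221) / (275 + 221) = 122.5 Ω.
V_out = 13.7 × 122.5 / (652 + 122.5) = 13.7 × 122.5/774.5 = 2.17 V.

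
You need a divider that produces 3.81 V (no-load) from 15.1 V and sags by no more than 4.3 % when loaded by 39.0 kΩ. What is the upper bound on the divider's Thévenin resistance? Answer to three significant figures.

Loading drop = R_th/(R_th + R_L) ≤ 0.0430, so R_th ≤ R_L · ε/(1−ε) = 39.0 kΩ × 0.0430/0.9570 = 1.75 kΩ.

R_th ≤ 1.75 kΩ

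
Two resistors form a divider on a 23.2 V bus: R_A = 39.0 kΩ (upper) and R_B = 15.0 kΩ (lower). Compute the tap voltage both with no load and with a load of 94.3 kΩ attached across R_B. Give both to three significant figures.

Open-circuit: V = 23.2 × 15.0/(39.0 + 15.0) = 6.44 V.
With the load, R_B becomes R_B‖R_L = 12.94 kΩ, so V = 23.2 × 12.94/51.94 = 5.78 V.

Unloaded: 6.44 V; loaded: 5.78 V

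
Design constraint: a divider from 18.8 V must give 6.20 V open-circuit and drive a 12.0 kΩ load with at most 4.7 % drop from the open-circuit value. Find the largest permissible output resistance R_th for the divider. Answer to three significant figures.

R_th ≤ 592 Ω

Loading drop = R_th/(R_th + R_L) ≤ 0.0470, so R_th ≤ R_L · ε/(1−ε) = 12.0 kΩ × 0.0470/0.9530 = 592 Ω.
(Any R1, R2 with R2/(R1+R2) = 0.330 and R1‖R2 ≤ 592 Ω will meet the spec.)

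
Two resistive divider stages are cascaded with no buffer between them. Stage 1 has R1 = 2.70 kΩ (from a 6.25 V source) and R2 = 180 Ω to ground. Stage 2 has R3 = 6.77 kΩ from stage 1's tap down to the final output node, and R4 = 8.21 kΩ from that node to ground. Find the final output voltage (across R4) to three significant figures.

V_out ≈ 0.212 V

Stage 2 presents R3+R4 = 14980 Ω as a load on stage 1's tap.
Stage 1's lower leg becomes R2‖(R3+R4) = 177.9 Ω, so V_mid = 6.25 × 177.9/2878 = 0.3863 V.
Stage 2 is itself unloaded: V_out = V_mid × R4/(R3+R4) = 0.3863 × 8210/14980 = 0.212 V.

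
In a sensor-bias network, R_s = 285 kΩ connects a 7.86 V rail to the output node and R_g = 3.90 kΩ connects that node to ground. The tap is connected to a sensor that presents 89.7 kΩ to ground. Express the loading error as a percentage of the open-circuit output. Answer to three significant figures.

The divider's output (Thévenin) resistance is R_s‖R_g = 3.847 kΩ.
Fractional drop under load = R_th/(R_th + R_L) = 3.847 / (3.847 + 89.7) = 0.04113.
So the output falls by 4.11 %.

4.11 %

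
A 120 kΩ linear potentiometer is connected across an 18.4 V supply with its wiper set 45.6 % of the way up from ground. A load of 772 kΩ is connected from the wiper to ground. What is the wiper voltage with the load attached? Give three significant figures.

The wiper splits the pot into (1−α)R = 65.28 kΩ above and αR = 54.72 kΩ below.
Lower section ‖ load = 51.10 kΩ.
V_wiper = 18.4 × 51.10/(65.28 + 51.10) = 8.08 V.

V ≈ 8.08 V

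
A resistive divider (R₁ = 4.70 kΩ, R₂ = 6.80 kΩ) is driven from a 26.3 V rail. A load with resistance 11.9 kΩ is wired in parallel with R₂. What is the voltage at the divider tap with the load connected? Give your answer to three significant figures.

V_out ≈ 12.6 V

The load sits in parallel with R₂: R₂‖R_L = (6.80 × 11.9) / (6.80 + 11.9) = 4.327 kΩ.
V_out = 26.3 × 4.327 / (4.70 + 4.327) = 26.3 × 4.327/9.027 = 12.6 V.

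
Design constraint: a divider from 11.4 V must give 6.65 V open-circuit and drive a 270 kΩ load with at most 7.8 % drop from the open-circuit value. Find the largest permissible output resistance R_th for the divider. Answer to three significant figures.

R_th ≤ 22.8 kΩ

Loading drop = R_th/(R_th + R_L) ≤ 0.0780, so R_th ≤ R_L · ε/(1−ε) = 270 kΩ × 0.0780/0.9220 = 22.8 kΩ.
(Any R1, R2 with R2/(R1+R2) = 0.583 and R1‖R2 ≤ 22.8 kΩ will meet the spec.)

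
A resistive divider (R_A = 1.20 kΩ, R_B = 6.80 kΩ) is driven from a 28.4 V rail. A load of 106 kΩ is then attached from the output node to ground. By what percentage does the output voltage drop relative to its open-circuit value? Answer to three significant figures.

0.953 %

The divider's output (Thévenin) resistance is R_A‖R_B = 1.020 kΩ.
Fractional drop under load = R_th/(R_th + R_L) = 1.020 / (1.020 + 106) = 0.009531.
So the output falls by 0.953 %.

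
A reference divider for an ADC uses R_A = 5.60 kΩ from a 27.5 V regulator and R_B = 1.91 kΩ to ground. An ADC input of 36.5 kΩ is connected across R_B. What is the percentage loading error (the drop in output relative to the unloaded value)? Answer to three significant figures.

3.76 %

The divider's output (Thévenin) resistance is R_A‖R_B = 1.424 kΩ.
Fractional drop under load = R_th/(R_th + R_L) = 1.424 / (1.424 + 36.5) = 0.03755.
So the output falls by 3.76 %.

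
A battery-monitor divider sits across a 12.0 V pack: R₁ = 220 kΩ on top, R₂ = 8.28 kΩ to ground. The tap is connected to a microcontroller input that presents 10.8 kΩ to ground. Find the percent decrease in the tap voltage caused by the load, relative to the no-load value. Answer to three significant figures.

Unloaded V = 12.0 × 8.28/228.3 = 0.4353 V.
Loaded: R₂‖R_L = 4.687 kΩ, giving V = 12.0 × 4.687/224.7 = 0.2503 V.
Drop = (0.4353 − 0.2503) / 0.4353 = 42.5 %.

42.5 %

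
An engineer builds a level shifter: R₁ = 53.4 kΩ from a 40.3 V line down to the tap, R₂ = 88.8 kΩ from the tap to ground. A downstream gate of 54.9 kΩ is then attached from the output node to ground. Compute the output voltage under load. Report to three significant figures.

V_out ≈ 15.7 V

The load sits in parallel with R₂: R₂‖R_L = (88.8 × 54.9) / (88.8 + 54.9) = 33.93 kΩ.
V_out = 40.3 × 33.93 / (53.4 + 33.93) = 40.3 × 33.93/87.33 = 15.7 V.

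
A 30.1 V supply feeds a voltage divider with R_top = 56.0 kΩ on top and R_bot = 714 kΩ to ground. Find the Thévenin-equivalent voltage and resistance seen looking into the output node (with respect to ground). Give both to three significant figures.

V_th = 27.9 V, R_th = 51.9 kΩ

V_th is the open-circuit tap voltage: 30.1 × 714/(56.0 + 714) = 27.9 V.
With the supply zeroed, R_top and R_bot appear in parallel from the tap: R_th = R_top‖R_bot = (56.0 × 714)/770.0 = 51.9 kΩ.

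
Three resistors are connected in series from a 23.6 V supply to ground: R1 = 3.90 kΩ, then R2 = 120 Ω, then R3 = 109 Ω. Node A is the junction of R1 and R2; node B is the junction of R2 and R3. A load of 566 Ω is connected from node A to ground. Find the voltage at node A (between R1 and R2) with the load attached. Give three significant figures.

Below node A the series string R2+R3 = 229.0 Ω sits in parallel with the 566 Ω load: 163.0 Ω.
V_A = 23.6 × 163.0/(3900 + 163.0) = 0.947 V.

V ≈ 0.947 V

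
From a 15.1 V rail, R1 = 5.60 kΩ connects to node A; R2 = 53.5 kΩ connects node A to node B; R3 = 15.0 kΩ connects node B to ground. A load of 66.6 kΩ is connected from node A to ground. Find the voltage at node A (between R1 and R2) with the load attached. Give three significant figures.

V ≈ 13.0 V

Below node A the series string R2+R3 = 68.50 kΩ sits in parallel with the 66.6 kΩ load: 33.77 kΩ.
V_A = 15.1 × 33.77/(5.60 + 33.77) = 13.0 V.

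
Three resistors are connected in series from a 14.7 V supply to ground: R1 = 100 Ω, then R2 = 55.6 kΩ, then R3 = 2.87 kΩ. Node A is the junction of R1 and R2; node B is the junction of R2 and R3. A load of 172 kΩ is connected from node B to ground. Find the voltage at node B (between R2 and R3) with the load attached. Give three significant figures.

V ≈ 0.709 V

At node B, R3 is in parallel with the load: R3‖R_L = 2823 Ω.
Below node A the resistance is R2 + (R3‖R_L) = 58420 Ω, so V_A = 14.7 × 58420/58520 = 14.67 V.
Then V_B = V_A × (R3‖R_L)/(R2 + R3‖R_L) = 14.67 × 2823/58420 = 0.709 V.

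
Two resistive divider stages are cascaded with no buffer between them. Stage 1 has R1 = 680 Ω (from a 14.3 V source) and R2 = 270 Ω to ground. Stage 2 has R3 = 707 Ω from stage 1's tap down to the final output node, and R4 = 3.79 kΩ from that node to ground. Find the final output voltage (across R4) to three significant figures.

Stage 2 presents R3+R4 = 4497 Ω as a load on stage 1's tap.
Stage 1's lower leg becomes R2‖(R3+R4) = 254.7 Ω, so V_mid = 14.3 × 254.7/934.7 = 3.897 V.
Stage 2 is itself unloaded: V_out = V_mid × R4/(R3+R4) = 3.897 × 3790/4497 = 3.28 V.

V_out ≈ 3.28 V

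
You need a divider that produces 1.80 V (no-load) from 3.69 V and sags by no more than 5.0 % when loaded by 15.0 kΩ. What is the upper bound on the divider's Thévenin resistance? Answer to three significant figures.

R_th ≤ 789 Ω

Loading drop = R_th/(R_th + R_L) ≤ 0.0500, so R_th ≤ R_L · ε/(1−ε) = 15.0 kΩ × 0.0500/0.9500 = 789 Ω.
(Any R1, R2 with R2/(R1+R2) = 0.488 and R1‖R2 ≤ 789 Ω will meet the spec.)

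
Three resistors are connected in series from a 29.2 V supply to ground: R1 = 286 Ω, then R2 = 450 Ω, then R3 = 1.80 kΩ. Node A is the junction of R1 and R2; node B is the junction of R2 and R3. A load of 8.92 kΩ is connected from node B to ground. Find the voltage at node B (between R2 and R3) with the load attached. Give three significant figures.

V ≈ 19.6 V

At node B, R3 is in parallel with the load: R3‖R_L = 1498 Ω.
Below node A the resistance is R2 + (R3‖R_L) = 1948 Ω, so V_A = 29.2 × 1948/2234 = 25.46 V.
Then V_B = V_A × (R3‖R_L)/(R2 + R3‖R_L) = 25.46 × 1498/1948 = 19.6 V.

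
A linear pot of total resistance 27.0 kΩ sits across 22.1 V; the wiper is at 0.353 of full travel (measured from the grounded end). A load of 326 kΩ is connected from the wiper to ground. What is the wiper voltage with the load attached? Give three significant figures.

V ≈ 7.66 V

The wiper splits the pot into (1−α)R = 17.47 kΩ above and αR = 9.531 kΩ below.
Lower section ‖ load = 9.260 kΩ.
V_wiper = 22.1 × 9.260/(17.47 + 9.260) = 7.66 V.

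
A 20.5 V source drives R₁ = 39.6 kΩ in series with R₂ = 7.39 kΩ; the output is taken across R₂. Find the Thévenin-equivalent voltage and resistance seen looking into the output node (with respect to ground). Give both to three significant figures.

V_th is the open-circuit tap voltage: 20.5 × 7.39/(39.6 + 7.39) = 3.22 V.
With the supply zeroed, R₁ and R₂ appear in parallel from the tap: R_th = R₁‖R₂ = (39.6 × 7.39)/46.99 = 6.23 kΩ.

V_th = 3.22 V, R_th = 6.23 kΩ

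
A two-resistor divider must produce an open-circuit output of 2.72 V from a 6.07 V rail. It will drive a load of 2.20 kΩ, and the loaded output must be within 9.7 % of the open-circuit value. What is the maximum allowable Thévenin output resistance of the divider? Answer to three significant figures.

R_th ≤ 236 Ω

Loading drop = R_th/(R_th + R_L) ≤ 0.0970, so R_th ≤ R_L · ε/(1−ε) = 2.20 kΩ × 0.0970/0.9030 = 236 Ω.
(Any R1, R2 with R2/(R1+R2) = 0.448 and R1‖R2 ≤ 236 Ω will meet the spec.)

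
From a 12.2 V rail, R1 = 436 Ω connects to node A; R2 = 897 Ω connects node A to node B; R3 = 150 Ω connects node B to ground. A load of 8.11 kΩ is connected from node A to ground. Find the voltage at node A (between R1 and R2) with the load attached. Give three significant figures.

V ≈ 8.30 V

Below node A the series string R2+R3 = 1047 Ω sits in parallel with the 8110 Ω load: 927.3 Ω.
V_A = 12.2 × 927.3/(436 + 927.3) = 8.30 V.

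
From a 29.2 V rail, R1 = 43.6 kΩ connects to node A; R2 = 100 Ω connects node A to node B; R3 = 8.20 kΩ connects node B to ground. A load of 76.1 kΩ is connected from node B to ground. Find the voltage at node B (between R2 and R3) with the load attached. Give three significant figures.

V ≈ 4.23 V

At node B, R3 is in parallel with the load: R3‖R_L = 7402 Ω.
Below node A the resistance is R2 + (R3‖R_L) = 7502 Ω, so V_A = 29.2 × 7502/51100 = 4.287 V.
Then V_B = V_A × (R3‖R_L)/(R2 + R3‖R_L) = 4.287 × 7402/7502 = 4.23 V.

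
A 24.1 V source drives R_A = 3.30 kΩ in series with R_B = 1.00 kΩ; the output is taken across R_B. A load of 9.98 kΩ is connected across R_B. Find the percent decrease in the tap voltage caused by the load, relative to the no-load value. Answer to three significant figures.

The divider's output (Thévenin) resistance is R_A‖R_B = 0.7674 kΩ.
Fractional drop under load = R_th/(R_th + R_L) = 0.7674 / (0.7674 + 9.98) = 0.07141.
So the output falls by 7.14 %.

7.14 %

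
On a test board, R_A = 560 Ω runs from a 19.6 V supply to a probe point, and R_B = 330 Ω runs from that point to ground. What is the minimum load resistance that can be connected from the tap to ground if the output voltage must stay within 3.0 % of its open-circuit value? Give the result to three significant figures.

Output resistance R_th = R_A‖R_B = (560 × 330)/890.0 = 207.6 Ω.
The fractional drop is R_th/(R_th + R_L); requiring this ≤ 0.0300 gives R_L ≥ R_th(1/0.0300 − 1) = 207.6 × 32.33 = 6.71 kΩ.

R_L(min) ≈ 6.71 kΩ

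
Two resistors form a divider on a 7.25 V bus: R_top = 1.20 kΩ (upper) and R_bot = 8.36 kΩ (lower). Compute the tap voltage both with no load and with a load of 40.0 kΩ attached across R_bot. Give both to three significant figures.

Open-circuit: V = 7.25 × 8.36/(1.20 + 8.36) = 6.34 V.
With the load, R_bot becomes R_bot‖R_L = 6.915 kΩ, so V = 7.25 × 6.915/8.115 = 6.18 V.

Unloaded: 6.34 V; loaded: 6.18 V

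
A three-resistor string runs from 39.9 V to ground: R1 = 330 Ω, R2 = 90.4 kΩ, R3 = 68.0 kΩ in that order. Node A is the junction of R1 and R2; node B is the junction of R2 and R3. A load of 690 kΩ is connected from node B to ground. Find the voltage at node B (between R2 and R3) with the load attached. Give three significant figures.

At node B, R3 is in parallel with the load: R3‖R_L = 61900 Ω.
Below node A the resistance is R2 + (R3‖R_L) = 152300 Ω, so V_A = 39.9 × 152300/152600 = 39.81 V.
Then V_B = V_A × (R3‖R_L)/(R2 + R3‖R_L) = 39.81 × 61900/152300 = 16.2 V.

V ≈ 16.2 V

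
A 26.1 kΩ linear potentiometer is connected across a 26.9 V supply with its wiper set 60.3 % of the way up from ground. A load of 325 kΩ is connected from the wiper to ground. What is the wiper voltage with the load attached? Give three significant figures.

The wiper splits the pot into (1−α)R = 10.36 kΩ above and αR = 15.74 kΩ below.
Lower section ‖ load = 15.01 kΩ.
V_wiper = 26.9 × 15.01/(10.36 + 15.01) = 15.9 V.

V ≈ 15.9 V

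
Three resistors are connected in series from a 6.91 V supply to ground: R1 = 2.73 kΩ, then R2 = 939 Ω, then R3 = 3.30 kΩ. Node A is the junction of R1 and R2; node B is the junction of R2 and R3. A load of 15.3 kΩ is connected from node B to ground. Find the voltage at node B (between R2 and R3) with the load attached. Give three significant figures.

V ≈ 2.94 V

At node B, R3 is in parallel with the load: R3‖R_L = 2715 Ω.
Below node A the resistance is R2 + (R3‖R_L) = 3654 Ω, so V_A = 6.91 × 3654/6384 = 3.955 V.
Then V_B = V_A × (R3‖R_L)/(R2 + R3‖R_L) = 3.955 × 2715/3654 = 2.94 V.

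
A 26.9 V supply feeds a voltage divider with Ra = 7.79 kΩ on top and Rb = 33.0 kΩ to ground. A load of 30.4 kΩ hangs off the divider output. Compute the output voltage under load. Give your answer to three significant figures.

V_out ≈ 18.0 V

The load sits in parallel with Rb: Rb‖R_L = (33.0 × 30.4) / (33.0 + 30.4) = 15.82 kΩ.
V_out = 26.9 × 15.82 / (7.79 + 15.82) = 26.9 × 15.82/23.61 = 18.0 V.
(Unloaded it would have been 21.8 V.)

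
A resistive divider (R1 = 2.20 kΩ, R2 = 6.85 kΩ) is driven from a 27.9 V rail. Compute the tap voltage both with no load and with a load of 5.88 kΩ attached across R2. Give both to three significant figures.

Unloaded: 21.1 V; loaded: 16.5 V

Open-circuit: V = 27.9 × 6.85/(2.20 + 6.85) = 21.1 V.
With the load, R2 becomes R2‖R_L = 3.164 kΩ, so V = 27.9 × 3.164/5.364 = 16.5 V.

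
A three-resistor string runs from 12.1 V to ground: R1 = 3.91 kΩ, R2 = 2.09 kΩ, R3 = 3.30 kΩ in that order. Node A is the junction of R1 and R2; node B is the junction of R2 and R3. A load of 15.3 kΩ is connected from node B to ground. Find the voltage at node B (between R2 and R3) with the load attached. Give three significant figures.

V ≈ 3.77 V

At node B, R3 is in parallel with the load: R3‖R_L = 2.715 kΩ.
Below node A the resistance is R2 + (R3‖R_L) = 4.805 kΩ, so V_A = 12.1 × 4.805/8.715 = 6.671 V.
Then V_B = V_A × (R3‖R_L)/(R2 + R3‖R_L) = 6.671 × 2.715/4.805 = 3.77 V.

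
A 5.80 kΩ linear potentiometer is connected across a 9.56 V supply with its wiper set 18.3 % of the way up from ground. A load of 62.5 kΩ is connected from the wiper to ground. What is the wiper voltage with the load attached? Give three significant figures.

V ≈ 1.73 V

The wiper splits the pot into (1−α)R = 4.739 kΩ above and αR = 1.061 kΩ below.
Lower section ‖ load = 1.044 kΩ.
V_wiper = 9.56 × 1.044/(4.739 + 1.044) = 1.73 V.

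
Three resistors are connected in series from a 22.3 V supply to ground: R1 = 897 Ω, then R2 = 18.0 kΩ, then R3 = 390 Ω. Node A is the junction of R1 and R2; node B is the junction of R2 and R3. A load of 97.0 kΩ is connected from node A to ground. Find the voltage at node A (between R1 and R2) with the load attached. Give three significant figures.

V ≈ 21.1 V

Below node A the series string R2+R3 = 18390 Ω sits in parallel with the 97000 Ω load: 15460 Ω.
V_A = 22.3 × 15460/(897 + 15460) = 21.1 V.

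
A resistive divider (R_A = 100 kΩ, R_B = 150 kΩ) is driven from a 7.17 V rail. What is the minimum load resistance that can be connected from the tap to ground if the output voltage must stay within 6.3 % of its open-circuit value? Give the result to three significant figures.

R_L(min) ≈ 892 kΩ

Output resistance R_th = R_A‖R_B = (100 × 150)/250.0 = 60.00 kΩ.
The fractional drop is R_th/(R_th + R_L); requiring this ≤ 0.0630 gives R_L ≥ R_th(1/0.0630 − 1) = 60.00 × 14.87 = 892 kΩ.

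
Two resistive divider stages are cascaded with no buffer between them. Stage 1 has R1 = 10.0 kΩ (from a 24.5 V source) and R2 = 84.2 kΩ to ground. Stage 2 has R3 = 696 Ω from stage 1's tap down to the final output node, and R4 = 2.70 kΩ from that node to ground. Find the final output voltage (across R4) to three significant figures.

V_out ≈ 4.79 V

Stage 2 presents R3+R4 = 3396 Ω as a load on stage 1's tap.
Stage 1's lower leg becomes R2‖(R3+R4) = 3264 Ω, so V_mid = 24.5 × 3264/13260 = 6.029 V.
Stage 2 is itself unloaded: V_out = V_mid × R4/(R3+R4) = 6.029 × 2700/3396 = 4.79 V.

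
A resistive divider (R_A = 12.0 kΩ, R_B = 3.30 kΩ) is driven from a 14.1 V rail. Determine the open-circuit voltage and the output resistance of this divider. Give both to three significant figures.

V_th is the open-circuit tap voltage: 14.1 × 3.30/(12.0 + 3.30) = 3.04 V.
With the supply zeroed, R_A and R_B appear in parallel from the tap: R_th = R_A‖R_B = (12.0 × 3.30)/15.30 = 2.59 kΩ.

V_th = 3.04 V, R_th = 2.59 kΩ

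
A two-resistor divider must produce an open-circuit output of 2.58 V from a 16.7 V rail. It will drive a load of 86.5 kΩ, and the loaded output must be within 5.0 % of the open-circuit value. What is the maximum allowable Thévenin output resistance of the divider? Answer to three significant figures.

Loading drop = R_th/(R_th + R_L) ≤ 0.0500, so R_th ≤ R_L · ε/(1−ε) = 86.5 kΩ × 0.0500/0.9500 = 4.55 kΩ.

R_th ≤ 4.55 kΩ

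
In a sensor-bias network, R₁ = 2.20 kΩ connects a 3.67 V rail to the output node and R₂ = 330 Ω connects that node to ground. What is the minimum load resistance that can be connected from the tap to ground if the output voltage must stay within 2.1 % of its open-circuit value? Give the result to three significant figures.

Output resistance R_th = R₁‖R₂ = (2200 × 330)/2530 = 287.0 Ω.
The fractional drop is R_th/(R_th + R_L); requiring this ≤ 0.0210 gives R_L ≥ R_th(1/0.0210 − 1) = 287.0 × 46.62 = 13.4 kΩ.

R_L(min) ≈ 13.4 kΩ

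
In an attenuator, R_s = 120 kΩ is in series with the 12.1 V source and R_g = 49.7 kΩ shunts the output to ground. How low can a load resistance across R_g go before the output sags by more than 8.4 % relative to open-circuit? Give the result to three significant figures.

Output resistance R_th = R_s‖R_g = (120 × 49.7)/169.7 = 35.14 kΩ.
The fractional drop is R_th/(R_th + R_L); requiring this ≤ 0.0840 gives R_L ≥ R_th(1/0.0840 − 1) = 35.14 × 10.90 = 383 kΩ.

R_L(min) ≈ 383 kΩ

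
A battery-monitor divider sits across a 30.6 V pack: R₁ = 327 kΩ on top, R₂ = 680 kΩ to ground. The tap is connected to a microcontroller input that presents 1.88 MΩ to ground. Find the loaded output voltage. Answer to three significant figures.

V_out ≈ 18.5 V

The load sits in parallel with R₂: R₂‖R_L = (680 × 1880) / (680 + 1880) = 499.4 kΩ.
V_out = 30.6 × 499.4 / (327 + 499.4) = 30.6 × 499.4/826.4 = 18.5 V.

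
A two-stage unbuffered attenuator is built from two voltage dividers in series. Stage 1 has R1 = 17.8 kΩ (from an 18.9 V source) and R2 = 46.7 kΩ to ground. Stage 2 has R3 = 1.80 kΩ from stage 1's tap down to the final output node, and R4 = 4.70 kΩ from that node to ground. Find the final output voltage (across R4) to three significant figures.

Stage 2 presents R3+R4 = 6.500 kΩ as a load on stage 1's tap.
Stage 1's lower leg becomes R2‖(R3+R4) = 5.706 kΩ, so V_mid = 18.9 × 5.706/23.51 = 4.588 V.
Stage 2 is itself unloaded: V_out = V_mid × R4/(R3+R4) = 4.588 × 4.70/6.500 = 3.32 V.

V_out ≈ 3.32 V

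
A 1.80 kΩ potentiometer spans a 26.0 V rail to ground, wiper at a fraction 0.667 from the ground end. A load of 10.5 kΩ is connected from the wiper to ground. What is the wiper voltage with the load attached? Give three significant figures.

V ≈ 16.7 V

The wiper splits the pot into (1−α)R = 599.4 Ω above and αR = 1201 Ω below.
Lower section ‖ load = 1077 Ω.
V_wiper = 26.0 × 1077/(599.4 + 1077) = 16.7 V.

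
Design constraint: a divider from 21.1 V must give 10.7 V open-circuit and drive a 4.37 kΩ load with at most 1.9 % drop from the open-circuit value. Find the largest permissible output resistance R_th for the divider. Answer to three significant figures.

R_th ≤ 84.6 Ω

Loading drop = R_th/(R_th + R_L) ≤ 0.0190, so R_th ≤ R_L · ε/(1−ε) = 4.37 kΩ × 0.0190/0.9810 = 84.6 Ω.
(Any R1, R2 with R2/(R1+R2) = 0.507 and R1‖R2 ≤ 84.6 Ω will meet the spec.)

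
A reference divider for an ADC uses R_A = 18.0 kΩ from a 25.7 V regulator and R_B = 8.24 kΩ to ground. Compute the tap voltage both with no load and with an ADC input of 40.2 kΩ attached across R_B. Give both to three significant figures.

Unloaded: 8.07 V; loaded: 7.08 V

Open-circuit: V = 25.7 × 8.24/(18.0 + 8.24) = 8.07 V.
With the load, R_B becomes R_B‖R_L = 6.838 kΩ, so V = 25.7 × 6.838/24.84 = 7.08 V.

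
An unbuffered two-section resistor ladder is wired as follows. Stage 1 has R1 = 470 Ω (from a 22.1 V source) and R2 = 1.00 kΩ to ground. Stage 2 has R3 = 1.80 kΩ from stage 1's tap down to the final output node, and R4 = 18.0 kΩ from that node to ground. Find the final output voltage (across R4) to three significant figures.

V_out ≈ 13.5 V

Stage 2 presents R3+R4 = 19800 Ω as a load on stage 1's tap.
Stage 1's lower leg becomes R2‖(R3+R4) = 951.9 Ω, so V_mid = 22.1 × 951.9/1422 = 14.80 V.
Stage 2 is itself unloaded: V_out = V_mid × R4/(R3+R4) = 14.80 × 18000/19800 = 13.5 V.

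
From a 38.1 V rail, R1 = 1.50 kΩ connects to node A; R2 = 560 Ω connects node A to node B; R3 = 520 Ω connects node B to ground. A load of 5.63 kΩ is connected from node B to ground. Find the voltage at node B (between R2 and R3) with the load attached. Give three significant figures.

V ≈ 7.15 V

At node B, R3 is in parallel with the load: R3‖R_L = 476.0 Ω.
Below node A the resistance is R2 + (R3‖R_L) = 1036 Ω, so V_A = 38.1 × 1036/2536 = 15.56 V.
Then V_B = V_A × (R3‖R_L)/(R2 + R3‖R_L) = 15.56 × 476.0/1036 = 7.15 V.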